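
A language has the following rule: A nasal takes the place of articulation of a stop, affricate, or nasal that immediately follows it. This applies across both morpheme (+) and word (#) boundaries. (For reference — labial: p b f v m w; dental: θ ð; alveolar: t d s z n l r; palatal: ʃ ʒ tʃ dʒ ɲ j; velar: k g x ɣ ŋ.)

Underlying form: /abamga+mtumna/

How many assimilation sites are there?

/m/ before /g/ (velar) → [ŋ]
/m/ before /t/ (alveolar) → [n]
/m/ before /n/ (alveolar) → [n]
3 segments change.

3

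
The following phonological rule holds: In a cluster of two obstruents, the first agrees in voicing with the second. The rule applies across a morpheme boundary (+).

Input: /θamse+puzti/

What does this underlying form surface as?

[θamse+pusti]

/z/ before /t/ (voiceless) → [s]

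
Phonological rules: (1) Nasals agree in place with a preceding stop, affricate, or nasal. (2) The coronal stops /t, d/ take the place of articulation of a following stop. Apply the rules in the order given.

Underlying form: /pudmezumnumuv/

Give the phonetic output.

Rule 1: /m/ after /d/ (alveolar) → [n]
Rule 1: /n/ after /m/ (labial) → [m]
After rule 1: pudnezummumuv
Rule 2: no segment meets the rule's conditions; no change.

[pudnezummumuv]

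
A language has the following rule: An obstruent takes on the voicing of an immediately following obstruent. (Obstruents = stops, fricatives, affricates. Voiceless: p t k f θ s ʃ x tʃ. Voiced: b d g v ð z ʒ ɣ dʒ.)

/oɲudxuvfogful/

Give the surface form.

/d/ before /x/ (voiceless) → [t]
/v/ before /f/ (voiceless) → [f]
/g/ before /f/ (voiceless) → [k]

[oɲutxuffokful]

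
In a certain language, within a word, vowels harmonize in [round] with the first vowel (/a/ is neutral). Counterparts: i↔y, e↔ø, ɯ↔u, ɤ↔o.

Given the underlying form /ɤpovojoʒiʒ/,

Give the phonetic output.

/o/ harmonizes with /ɤ/ ([-round]) → [ɤ]
/o/ harmonizes with /ɤ/ ([-round]) → [ɤ]
/o/ harmonizes with /ɤ/ ([-round]) → [ɤ]

[ɤpɤvɤjɤʒiʒ]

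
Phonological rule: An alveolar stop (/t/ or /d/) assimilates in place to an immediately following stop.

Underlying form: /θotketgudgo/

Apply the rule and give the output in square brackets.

/t/ before /k/ (velar) → [k]
/t/ before /g/ (velar) → [k]
/d/ before /g/ (velar) → [g]

[θokkekguggo]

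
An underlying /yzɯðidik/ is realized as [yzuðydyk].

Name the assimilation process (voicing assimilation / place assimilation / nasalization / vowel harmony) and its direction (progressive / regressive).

/ɯ/→[u] /i/→[y] /i/→[y].
Vowels agree with the first vowel, so the harmony is progressive.

vowel harmony, progressive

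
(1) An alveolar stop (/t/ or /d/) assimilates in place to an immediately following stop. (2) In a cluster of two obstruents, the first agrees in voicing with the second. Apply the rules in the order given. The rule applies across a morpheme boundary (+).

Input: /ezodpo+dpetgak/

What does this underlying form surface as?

Rule 1: /d/ before /p/ (labial) → [b]
Rule 1: /d/ before /p/ (labial) → [b]
Rule 1: /t/ before /g/ (velar) → [k]
After rule 1: ezobpo+bpekgak
Rule 2: /b/ before /p/ (voiceless) → [p]
Rule 2: /b/ before /p/ (voiceless) → [p]
Rule 2: /k/ before /g/ (voiced) → [g]

[ezoppo+ppeggak]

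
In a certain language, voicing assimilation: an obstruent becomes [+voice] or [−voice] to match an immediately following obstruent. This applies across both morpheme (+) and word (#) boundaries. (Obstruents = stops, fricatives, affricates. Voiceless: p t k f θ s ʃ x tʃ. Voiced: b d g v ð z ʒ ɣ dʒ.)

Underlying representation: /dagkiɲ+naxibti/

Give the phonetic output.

[dakkiɲ+naxipti]

/g/ before /k/ (voiceless) → [k]
/b/ before /t/ (voiceless) → [p]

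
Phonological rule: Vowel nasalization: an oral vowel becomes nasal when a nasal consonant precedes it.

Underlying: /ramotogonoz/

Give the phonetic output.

[ramõtogonõz]

/o/ after nasal /m/ → [õ]
/o/ after nasal /n/ → [õ]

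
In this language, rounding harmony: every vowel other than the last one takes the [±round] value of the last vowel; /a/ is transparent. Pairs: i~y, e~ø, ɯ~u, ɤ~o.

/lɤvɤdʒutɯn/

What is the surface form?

/u/ harmonizes with /ɯ/ ([-round]) → [ɯ]

[lɤvɤdʒɯtɯn]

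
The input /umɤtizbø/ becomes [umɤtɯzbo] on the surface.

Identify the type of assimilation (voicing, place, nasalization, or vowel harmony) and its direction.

/i/→[ɯ] /ø/→[o].
Vowels agree with the first vowel, so the harmony is progressive.

vowel harmony, progressive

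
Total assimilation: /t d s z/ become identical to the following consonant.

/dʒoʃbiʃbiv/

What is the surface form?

no segment meets the rule's conditions; no change.

[dʒoʃbiʃbiv]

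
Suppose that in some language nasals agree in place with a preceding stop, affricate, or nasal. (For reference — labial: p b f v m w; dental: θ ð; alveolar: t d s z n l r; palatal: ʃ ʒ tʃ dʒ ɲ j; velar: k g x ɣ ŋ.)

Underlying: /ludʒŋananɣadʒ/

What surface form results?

[ludʒɲananɣadʒ]

/ŋ/ after /dʒ/ (palatal) → [ɲ]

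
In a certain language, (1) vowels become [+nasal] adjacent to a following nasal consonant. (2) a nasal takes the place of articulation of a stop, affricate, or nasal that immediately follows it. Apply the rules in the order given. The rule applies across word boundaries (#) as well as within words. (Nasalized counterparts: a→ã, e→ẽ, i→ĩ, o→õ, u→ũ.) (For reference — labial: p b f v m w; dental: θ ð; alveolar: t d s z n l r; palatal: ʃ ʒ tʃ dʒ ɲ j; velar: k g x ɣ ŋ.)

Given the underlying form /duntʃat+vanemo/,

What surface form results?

[dũɲtʃat+vãnẽmo]

Rule 1: /u/ before nasal /n/ → [ũ]
Rule 1: /a/ before nasal /n/ → [ã]
Rule 1: /e/ before nasal /m/ → [ẽ]
After rule 1: dũntʃat+vãnẽmo
Rule 2: /n/ before /tʃ/ (palatal) → [ɲ]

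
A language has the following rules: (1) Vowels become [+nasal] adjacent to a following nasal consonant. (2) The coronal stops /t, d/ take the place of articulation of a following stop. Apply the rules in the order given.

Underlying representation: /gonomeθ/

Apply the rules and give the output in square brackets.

[gõnõmeθ]

Rule 1: /o/ before nasal /n/ → [õ]
Rule 1: /o/ before nasal /m/ → [õ]
After rule 1: gõnõmeθ
Rule 2: no segment meets the rule's conditions; no change.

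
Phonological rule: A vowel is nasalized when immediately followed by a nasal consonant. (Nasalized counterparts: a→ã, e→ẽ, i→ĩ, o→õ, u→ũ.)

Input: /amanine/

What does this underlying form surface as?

[ãmãnĩne]

/a/ before nasal /m/ → [ã]
/a/ before nasal /n/ → [ã]
/i/ before nasal /n/ → [ĩ]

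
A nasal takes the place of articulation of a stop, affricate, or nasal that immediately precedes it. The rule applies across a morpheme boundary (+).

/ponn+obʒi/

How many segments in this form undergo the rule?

0

No segment meets the rule's conditions.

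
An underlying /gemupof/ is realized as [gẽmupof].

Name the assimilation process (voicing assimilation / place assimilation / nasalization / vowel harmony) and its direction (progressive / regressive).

nasalization, regressive

/e/→[ẽ].
Each target copies a feature from the following segment, so the direction is regressive.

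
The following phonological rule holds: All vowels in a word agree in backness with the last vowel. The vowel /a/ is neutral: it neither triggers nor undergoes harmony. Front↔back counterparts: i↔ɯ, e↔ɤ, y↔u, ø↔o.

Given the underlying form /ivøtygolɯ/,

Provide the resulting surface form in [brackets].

[ɯvotugolɯ]

/i/ harmonizes with /ɯ/ ([+back]) → [ɯ]
/ø/ harmonizes with /ɯ/ ([+back]) → [o]
/y/ harmonizes with /ɯ/ ([+back]) → [u]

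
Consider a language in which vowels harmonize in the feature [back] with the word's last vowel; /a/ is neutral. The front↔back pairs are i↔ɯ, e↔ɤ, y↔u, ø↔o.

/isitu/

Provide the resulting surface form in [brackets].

[ɯsɯtu]

/i/ harmonizes with /u/ ([+back]) → [ɯ]
/i/ harmonizes with /u/ ([+back]) → [ɯ]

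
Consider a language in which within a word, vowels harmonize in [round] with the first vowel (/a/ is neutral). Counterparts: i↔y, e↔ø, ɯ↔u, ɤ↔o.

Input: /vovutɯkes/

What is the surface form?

[vovutukøs]

/ɯ/ harmonizes with /o/ ([+round]) → [u]
/e/ harmonizes with /o/ ([+round]) → [ø]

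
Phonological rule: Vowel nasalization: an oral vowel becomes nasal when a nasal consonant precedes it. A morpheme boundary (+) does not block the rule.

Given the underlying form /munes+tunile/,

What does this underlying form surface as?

/u/ after nasal /m/ → [ũ]
/e/ after nasal /n/ → [ẽ]
/i/ after nasal /n/ → [ĩ]

[mũnẽs+tunĩle]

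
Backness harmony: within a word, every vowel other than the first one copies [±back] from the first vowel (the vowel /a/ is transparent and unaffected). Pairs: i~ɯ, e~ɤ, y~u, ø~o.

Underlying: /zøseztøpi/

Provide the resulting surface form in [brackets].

no segment meets the rule's conditions; no change.

[zøseztøpi]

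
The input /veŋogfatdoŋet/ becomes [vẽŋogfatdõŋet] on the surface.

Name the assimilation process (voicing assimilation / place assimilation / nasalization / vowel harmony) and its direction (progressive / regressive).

/e/→[ẽ] /o/→[õ].
Each target copies a feature from the following segment, so the direction is regressive.

nasalization, regressive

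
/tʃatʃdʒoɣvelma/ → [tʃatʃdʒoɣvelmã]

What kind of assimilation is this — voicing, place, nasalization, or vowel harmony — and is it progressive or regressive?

/a/→[ã].
Each target copies a feature from the preceding segment, so the direction is progressive.

nasalization, progressive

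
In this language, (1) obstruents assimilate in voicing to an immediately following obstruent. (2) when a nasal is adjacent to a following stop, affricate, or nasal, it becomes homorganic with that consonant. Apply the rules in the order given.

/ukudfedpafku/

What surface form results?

[ukutfetpafku]

Rule 1: /d/ before /f/ (voiceless) → [t]
Rule 1: /d/ before /p/ (voiceless) → [t]
After rule 1: ukutfetpafku
Rule 2: no segment meets the rule's conditions; no change.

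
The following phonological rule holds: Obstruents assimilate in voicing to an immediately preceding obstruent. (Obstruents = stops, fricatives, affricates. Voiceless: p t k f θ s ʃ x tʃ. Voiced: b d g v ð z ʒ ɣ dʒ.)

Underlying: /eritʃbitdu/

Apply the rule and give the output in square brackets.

/b/ after /tʃ/ (voiceless) → [p]
/d/ after /t/ (voiceless) → [t]

[eritʃpittu]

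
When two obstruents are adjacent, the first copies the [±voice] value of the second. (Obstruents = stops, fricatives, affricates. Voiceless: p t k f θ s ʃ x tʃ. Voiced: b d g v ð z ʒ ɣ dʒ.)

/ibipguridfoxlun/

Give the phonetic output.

[ibibguritfoxlun]

/p/ before /g/ (voiced) → [b]
/d/ before /f/ (voiceless) → [t]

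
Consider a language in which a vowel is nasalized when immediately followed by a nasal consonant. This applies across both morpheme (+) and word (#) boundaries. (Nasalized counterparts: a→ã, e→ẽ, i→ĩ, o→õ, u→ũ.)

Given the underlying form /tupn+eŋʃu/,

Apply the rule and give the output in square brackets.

/e/ before nasal /ŋ/ → [ẽ]

[tupn+ẽŋʃu]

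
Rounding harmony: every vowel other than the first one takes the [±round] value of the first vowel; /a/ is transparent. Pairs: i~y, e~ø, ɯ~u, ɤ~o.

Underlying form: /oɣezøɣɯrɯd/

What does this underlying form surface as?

[oɣøzøɣurud]

/e/ harmonizes with /o/ ([+round]) → [ø]
/ɯ/ harmonizes with /o/ ([+round]) → [u]
/ɯ/ harmonizes with /o/ ([+round]) → [u]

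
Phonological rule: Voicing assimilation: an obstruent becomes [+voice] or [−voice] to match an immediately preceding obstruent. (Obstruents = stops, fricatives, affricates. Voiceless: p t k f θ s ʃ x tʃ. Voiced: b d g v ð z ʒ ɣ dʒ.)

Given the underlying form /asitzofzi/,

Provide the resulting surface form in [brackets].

/z/ after /t/ (voiceless) → [s]
/z/ after /f/ (voiceless) → [s]

[asitsofsi]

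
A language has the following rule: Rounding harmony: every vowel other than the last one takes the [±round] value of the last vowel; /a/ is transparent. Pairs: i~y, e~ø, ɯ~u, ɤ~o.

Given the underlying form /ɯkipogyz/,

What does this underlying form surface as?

/ɯ/ harmonizes with /y/ ([+round]) → [u]
/i/ harmonizes with /y/ ([+round]) → [y]

[ukypogyz]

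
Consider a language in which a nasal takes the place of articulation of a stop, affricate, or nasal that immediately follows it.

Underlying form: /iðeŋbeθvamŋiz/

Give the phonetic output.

[iðembeθvaŋŋiz]

/ŋ/ before /b/ (labial) → [m]
/m/ before /ŋ/ (velar) → [ŋ]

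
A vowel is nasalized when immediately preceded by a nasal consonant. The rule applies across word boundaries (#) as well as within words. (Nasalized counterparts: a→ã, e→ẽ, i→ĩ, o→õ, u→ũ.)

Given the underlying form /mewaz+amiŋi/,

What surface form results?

[mẽwaz+amĩŋĩ]

/e/ after nasal /m/ → [ẽ]
/i/ after nasal /m/ → [ĩ]
/i/ after nasal /ŋ/ → [ĩ]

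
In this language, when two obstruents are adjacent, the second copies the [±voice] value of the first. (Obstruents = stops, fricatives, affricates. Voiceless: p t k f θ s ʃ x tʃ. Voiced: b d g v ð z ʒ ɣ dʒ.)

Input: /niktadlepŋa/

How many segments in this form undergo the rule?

0

No segment meets the rule's conditions.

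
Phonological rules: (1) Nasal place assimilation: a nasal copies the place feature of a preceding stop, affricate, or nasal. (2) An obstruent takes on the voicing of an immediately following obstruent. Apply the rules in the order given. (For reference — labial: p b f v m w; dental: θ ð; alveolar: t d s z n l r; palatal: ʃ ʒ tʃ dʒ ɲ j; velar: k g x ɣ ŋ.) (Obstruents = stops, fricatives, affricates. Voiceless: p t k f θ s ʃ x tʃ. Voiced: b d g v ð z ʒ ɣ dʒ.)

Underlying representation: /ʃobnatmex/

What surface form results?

[ʃobmatnex]

Rule 1: /n/ after /b/ (labial) → [m]
Rule 1: /m/ after /t/ (alveolar) → [n]
After rule 1: ʃobmatnex
Rule 2: no segment meets the rule's conditions; no change.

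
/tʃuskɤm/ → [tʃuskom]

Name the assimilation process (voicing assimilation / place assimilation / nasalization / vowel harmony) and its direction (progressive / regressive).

/ɤ/→[o].
Vowels agree with the first vowel, so the harmony is progressive.

vowel harmony, progressive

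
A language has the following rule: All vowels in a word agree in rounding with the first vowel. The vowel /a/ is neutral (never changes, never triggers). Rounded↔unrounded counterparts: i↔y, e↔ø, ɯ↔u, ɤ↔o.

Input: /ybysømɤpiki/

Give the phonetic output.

/ɤ/ harmonizes with /y/ ([+round]) → [o]
/i/ harmonizes with /y/ ([+round]) → [y]
/i/ harmonizes with /y/ ([+round]) → [y]

[ybysømopyky]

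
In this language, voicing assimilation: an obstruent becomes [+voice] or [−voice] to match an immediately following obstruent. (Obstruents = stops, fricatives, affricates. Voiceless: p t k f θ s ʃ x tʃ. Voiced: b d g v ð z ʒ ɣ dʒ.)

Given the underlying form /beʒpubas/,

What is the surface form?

[beʃpubas]

/ʒ/ before /p/ (voiceless) → [ʃ]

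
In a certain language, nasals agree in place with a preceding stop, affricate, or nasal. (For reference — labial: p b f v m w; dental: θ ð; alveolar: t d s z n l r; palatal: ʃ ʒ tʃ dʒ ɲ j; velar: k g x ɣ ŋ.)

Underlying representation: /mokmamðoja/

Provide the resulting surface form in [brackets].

[mokŋamðoja]

/m/ after /k/ (velar) → [ŋ]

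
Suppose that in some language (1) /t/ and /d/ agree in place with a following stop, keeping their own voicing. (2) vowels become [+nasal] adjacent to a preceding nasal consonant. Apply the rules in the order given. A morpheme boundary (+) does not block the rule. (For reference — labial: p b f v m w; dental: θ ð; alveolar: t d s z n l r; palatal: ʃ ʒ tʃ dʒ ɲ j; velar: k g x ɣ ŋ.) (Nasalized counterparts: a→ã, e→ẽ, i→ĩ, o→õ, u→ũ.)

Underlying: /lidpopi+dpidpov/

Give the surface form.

[libpopi+bpibpov]

Rule 1: /d/ before /p/ (labial) → [b]
Rule 1: /d/ before /p/ (labial) → [b]
Rule 1: /d/ before /p/ (labial) → [b]
After rule 1: libpopi+bpibpov
Rule 2: no segment meets the rule's conditions; no change.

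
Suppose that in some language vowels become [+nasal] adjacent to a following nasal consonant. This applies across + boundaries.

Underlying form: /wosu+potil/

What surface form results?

no segment meets the rule's conditions; no change.

[wosu+potil]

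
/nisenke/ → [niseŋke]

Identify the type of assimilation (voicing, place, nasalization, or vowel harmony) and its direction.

place assimilation, regressive

/n/→[ŋ].
Each target copies a feature from the following segment, so the direction is regressive.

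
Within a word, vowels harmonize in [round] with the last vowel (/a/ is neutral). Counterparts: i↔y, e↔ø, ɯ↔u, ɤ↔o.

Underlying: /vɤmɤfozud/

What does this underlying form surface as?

[vomofozud]

/ɤ/ harmonizes with /u/ ([+round]) → [o]
/ɤ/ harmonizes with /u/ ([+round]) → [o]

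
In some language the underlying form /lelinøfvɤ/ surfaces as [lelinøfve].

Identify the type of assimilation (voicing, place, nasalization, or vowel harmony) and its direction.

/ɤ/→[e].
Vowels agree with the first vowel, so the harmony is progressive.

vowel harmony, progressive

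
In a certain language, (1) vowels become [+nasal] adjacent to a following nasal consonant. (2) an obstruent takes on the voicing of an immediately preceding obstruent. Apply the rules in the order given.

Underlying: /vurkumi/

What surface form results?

[vurkũmi]

Rule 1: /u/ before nasal /m/ → [ũ]
After rule 1: vurkũmi
Rule 2: no segment meets the rule's conditions; no change.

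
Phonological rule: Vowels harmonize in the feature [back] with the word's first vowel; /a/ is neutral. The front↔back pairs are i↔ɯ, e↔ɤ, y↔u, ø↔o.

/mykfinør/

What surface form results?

no segment meets the rule's conditions; no change.

[mykfinør]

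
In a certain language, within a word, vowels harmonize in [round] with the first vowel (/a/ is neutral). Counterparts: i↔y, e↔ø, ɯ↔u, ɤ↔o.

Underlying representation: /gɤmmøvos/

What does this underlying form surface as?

/ø/ harmonizes with /ɤ/ ([-round]) → [e]
/o/ harmonizes with /ɤ/ ([-round]) → [ɤ]

[gɤmmevɤs]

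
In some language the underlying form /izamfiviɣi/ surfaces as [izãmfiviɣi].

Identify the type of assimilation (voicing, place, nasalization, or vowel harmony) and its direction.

nasalization, regressive

/a/→[ã].
Each target copies a feature from the following segment, so the direction is regressive.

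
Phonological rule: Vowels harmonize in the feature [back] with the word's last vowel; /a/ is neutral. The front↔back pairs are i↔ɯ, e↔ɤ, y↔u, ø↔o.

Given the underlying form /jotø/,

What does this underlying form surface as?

[jøtø]

/o/ harmonizes with /ø/ ([-back]) → [ø]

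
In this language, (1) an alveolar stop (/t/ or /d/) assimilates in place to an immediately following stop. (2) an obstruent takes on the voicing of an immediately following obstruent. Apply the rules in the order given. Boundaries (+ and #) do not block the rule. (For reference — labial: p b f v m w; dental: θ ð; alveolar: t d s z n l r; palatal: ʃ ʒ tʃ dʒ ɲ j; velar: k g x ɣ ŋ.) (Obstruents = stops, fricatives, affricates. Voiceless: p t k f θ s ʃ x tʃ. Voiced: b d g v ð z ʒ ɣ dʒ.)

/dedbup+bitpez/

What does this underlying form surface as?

Rule 1: /d/ before /b/ (labial) → [b]
Rule 1: /t/ before /p/ (labial) → [p]
After rule 1: debbup+bippez
Rule 2: /p/ before /b/ (voiced) → [b]

[debbub+bippez]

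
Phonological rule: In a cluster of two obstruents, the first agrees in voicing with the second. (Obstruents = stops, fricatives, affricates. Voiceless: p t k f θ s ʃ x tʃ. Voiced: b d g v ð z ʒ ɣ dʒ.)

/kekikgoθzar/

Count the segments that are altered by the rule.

/k/ before /g/ (voiced) → [g]
/θ/ before /z/ (voiced) → [ð]
2 segments change.

2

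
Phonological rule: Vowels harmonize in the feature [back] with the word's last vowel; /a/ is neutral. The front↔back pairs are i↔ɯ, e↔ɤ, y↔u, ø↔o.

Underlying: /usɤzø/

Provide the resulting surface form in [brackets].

[ysezø]

/u/ harmonizes with /ø/ ([-back]) → [y]
/ɤ/ harmonizes with /ø/ ([-back]) → [e]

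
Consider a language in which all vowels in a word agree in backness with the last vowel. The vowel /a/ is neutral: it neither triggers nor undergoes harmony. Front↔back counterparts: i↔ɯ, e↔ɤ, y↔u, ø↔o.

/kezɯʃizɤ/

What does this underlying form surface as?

/e/ harmonizes with /ɤ/ ([+back]) → [ɤ]
/i/ harmonizes with /ɤ/ ([+back]) → [ɯ]

[kɤzɯʃɯzɤ]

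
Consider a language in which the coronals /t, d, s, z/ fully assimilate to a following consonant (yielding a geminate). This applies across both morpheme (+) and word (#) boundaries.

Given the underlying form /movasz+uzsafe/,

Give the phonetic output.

/s/ before /z/ → [z] (total assimilation)
/z/ before /s/ → [s] (total assimilation)

[movazz+ussafe]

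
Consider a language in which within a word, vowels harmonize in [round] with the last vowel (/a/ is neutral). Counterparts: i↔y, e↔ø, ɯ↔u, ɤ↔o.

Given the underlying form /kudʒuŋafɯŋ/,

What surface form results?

/u/ harmonizes with /ɯ/ ([-round]) → [ɯ]
/u/ harmonizes with /ɯ/ ([-round]) → [ɯ]

[kɯdʒɯŋafɯŋ]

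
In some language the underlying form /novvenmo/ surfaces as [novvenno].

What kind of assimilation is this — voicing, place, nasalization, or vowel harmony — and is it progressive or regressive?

/m/→[n].
Each target copies a feature from the preceding segment, so the direction is progressive.

place assimilation, progressive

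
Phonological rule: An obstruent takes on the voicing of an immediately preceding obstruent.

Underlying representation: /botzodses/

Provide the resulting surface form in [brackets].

/z/ after /t/ (voiceless) → [s]
/s/ after /d/ (voiced) → [z]

[botsodzes]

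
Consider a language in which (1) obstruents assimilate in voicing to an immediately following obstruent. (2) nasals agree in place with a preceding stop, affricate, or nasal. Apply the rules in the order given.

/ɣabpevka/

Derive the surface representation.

Rule 1: /b/ before /p/ (voiceless) → [p]
Rule 1: /v/ before /k/ (voiceless) → [f]
After rule 1: ɣappefka
Rule 2: no segment meets the rule's conditions; no change.

[ɣappefka]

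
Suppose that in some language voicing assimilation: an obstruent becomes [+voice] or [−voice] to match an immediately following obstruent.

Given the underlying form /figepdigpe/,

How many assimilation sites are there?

/p/ before /d/ (voiced) → [b]
/g/ before /p/ (voiceless) → [k]
2 segments change.

2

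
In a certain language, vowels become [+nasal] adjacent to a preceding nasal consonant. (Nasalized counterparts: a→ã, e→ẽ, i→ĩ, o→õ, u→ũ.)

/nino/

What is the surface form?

/i/ after nasal /n/ → [ĩ]
/o/ after nasal /n/ → [õ]

[nĩnõ]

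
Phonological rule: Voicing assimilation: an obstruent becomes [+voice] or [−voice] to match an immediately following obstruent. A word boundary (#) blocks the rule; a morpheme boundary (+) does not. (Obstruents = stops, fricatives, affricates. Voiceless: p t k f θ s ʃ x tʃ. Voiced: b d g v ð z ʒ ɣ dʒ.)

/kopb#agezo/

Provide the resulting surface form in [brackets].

/p/ before /b/ (voiced) → [b]

[kobb#agezo]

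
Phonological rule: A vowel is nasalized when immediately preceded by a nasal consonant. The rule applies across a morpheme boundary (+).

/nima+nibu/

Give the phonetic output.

[nĩmã+nĩbu]

/i/ after nasal /n/ → [ĩ]
/a/ after nasal /m/ → [ã]
/i/ after nasal /n/ → [ĩ]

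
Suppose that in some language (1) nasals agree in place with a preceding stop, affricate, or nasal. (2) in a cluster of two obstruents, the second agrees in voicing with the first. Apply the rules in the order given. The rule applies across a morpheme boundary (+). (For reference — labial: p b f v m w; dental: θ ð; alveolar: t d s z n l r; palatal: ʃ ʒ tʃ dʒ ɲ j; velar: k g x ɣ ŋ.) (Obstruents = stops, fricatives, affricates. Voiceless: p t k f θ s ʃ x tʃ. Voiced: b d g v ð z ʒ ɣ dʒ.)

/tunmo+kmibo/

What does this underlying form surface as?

Rule 1: /m/ after /n/ (alveolar) → [n]
Rule 1: /m/ after /k/ (velar) → [ŋ]
After rule 1: tunno+kŋibo
Rule 2: no segment meets the rule's conditions; no change.

[tunno+kŋibo]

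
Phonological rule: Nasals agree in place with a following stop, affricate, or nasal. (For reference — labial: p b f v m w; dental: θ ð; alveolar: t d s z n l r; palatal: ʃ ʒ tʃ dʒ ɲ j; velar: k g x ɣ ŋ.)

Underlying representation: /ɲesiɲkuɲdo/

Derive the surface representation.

/ɲ/ before /k/ (velar) → [ŋ]
/ɲ/ before /d/ (alveolar) → [n]

[ɲesiŋkundo]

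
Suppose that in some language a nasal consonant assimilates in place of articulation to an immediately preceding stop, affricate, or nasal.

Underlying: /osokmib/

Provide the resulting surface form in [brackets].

/m/ after /k/ (velar) → [ŋ]

[osokŋib]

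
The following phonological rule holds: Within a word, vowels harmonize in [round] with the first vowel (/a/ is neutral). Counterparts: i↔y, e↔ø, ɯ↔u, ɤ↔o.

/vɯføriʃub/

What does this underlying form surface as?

/ø/ harmonizes with /ɯ/ ([-round]) → [e]
/u/ harmonizes with /ɯ/ ([-round]) → [ɯ]

[vɯferiʃɯb]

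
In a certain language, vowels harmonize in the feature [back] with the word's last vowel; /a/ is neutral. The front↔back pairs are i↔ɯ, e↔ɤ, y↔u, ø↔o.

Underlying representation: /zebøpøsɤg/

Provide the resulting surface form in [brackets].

/e/ harmonizes with /ɤ/ ([+back]) → [ɤ]
/ø/ harmonizes with /ɤ/ ([+back]) → [o]
/ø/ harmonizes with /ɤ/ ([+back]) → [o]

[zɤboposɤg]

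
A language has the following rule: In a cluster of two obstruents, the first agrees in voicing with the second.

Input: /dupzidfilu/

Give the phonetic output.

/p/ before /z/ (voiced) → [b]
/d/ before /f/ (voiceless) → [t]

[dubzitfilu]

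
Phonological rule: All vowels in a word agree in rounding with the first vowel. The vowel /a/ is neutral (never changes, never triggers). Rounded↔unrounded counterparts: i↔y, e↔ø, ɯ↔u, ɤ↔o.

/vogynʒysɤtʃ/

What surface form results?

/ɤ/ harmonizes with /o/ ([+round]) → [o]

[vogynʒysotʃ]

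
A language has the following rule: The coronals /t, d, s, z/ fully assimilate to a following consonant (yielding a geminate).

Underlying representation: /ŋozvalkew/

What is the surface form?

/z/ before /v/ → [v] (total assimilation)

[ŋovvalkew]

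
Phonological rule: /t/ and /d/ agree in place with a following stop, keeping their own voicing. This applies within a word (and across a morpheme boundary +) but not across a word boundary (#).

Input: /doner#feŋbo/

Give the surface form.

[doner#feŋbo]

no segment meets the rule's conditions; no change.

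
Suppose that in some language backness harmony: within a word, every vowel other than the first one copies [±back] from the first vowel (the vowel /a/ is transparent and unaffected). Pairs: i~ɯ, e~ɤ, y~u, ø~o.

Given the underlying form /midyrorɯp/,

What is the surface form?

/o/ harmonizes with /i/ ([-back]) → [ø]
/ɯ/ harmonizes with /i/ ([-back]) → [i]

[midyrørip]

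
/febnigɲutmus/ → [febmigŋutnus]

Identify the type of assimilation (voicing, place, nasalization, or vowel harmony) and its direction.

place assimilation, progressive

/n/→[m] /ɲ/→[ŋ] /m/→[n].
Each target copies a feature from the preceding segment, so the direction is progressive.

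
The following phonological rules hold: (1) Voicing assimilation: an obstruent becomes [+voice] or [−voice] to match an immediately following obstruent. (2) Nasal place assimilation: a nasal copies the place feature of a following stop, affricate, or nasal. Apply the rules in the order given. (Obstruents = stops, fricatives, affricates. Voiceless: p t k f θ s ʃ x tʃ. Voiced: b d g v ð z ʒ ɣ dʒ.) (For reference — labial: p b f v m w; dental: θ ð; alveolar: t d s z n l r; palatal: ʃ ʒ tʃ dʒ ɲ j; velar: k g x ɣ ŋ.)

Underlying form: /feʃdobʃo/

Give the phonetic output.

[feʒdopʃo]

Rule 1: /ʃ/ before /d/ (voiced) → [ʒ]
Rule 1: /b/ before /ʃ/ (voiceless) → [p]
After rule 1: feʒdopʃo
Rule 2: no segment meets the rule's conditions; no change.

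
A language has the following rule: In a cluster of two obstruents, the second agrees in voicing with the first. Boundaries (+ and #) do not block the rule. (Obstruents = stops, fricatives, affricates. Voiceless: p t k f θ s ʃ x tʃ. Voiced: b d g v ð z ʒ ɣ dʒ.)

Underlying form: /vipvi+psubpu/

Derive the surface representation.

[vipfi+psubbu]

/v/ after /p/ (voiceless) → [f]
/p/ after /b/ (voiced) → [b]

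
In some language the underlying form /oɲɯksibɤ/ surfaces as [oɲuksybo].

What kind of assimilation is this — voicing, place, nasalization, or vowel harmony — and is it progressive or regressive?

vowel harmony, progressive

/ɯ/→[u] /i/→[y] /ɤ/→[o].
Vowels agree with the first vowel, so the harmony is progressive.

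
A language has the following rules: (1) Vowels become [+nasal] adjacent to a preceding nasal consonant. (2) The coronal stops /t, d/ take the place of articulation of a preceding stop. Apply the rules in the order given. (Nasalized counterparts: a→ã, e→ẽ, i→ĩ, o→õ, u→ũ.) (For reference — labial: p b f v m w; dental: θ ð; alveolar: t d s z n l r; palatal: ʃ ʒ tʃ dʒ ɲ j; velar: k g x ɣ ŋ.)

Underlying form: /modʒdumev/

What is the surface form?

[mõdʒdumẽv]

Rule 1: /o/ after nasal /m/ → [õ]
Rule 1: /e/ after nasal /m/ → [ẽ]
After rule 1: mõdʒdumẽv
Rule 2: no segment meets the rule's conditions; no change.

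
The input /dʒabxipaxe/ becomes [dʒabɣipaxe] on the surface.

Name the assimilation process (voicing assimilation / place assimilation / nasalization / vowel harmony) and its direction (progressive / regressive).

/x/→[ɣ].
Each target copies a feature from the preceding segment, so the direction is progressive.

voicing assimilation, progressive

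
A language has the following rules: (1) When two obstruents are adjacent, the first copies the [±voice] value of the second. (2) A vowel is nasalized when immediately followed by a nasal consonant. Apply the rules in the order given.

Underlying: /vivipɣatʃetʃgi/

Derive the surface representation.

[vivibɣatʃedʒgi]

Rule 1: /p/ before /ɣ/ (voiced) → [b]
Rule 1: /tʃ/ before /g/ (voiced) → [dʒ]
After rule 1: vivibɣatʃedʒgi
Rule 2: no segment meets the rule's conditions; no change.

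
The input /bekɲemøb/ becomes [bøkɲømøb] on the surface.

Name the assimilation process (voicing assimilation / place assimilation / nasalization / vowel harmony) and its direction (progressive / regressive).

/e/→[ø] /e/→[ø].
Vowels agree with the last vowel, so the harmony is regressive.

vowel harmony, regressive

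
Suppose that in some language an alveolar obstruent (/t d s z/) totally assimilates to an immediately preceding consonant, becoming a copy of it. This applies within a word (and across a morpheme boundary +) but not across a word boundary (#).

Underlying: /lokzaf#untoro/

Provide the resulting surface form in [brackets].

/z/ after /k/ → [k] (total assimilation)
/t/ after /n/ → [n] (total assimilation)

[lokkaf#unnoro]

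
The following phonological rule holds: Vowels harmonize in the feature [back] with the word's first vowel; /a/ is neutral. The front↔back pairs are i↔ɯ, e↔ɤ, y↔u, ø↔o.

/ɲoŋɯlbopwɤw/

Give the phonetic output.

[ɲoŋɯlbopwɤw]

no segment meets the rule's conditions; no change.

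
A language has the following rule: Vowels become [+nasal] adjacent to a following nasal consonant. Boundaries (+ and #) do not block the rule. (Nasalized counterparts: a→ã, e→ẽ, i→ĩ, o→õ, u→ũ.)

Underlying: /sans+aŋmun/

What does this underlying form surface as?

/a/ before nasal /n/ → [ã]
/a/ before nasal /ŋ/ → [ã]
/u/ before nasal /n/ → [ũ]

[sãns+ãŋmũn]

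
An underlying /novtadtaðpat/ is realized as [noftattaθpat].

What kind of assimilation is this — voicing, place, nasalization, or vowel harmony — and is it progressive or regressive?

voicing assimilation, regressive

/v/→[f] /d/→[t] /ð/→[θ].
Each target copies a feature from the following segment, so the direction is regressive.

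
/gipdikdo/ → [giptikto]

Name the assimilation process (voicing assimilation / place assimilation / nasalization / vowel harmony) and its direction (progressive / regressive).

voicing assimilation, progressive

/d/→[t] /d/→[t].
Each target copies a feature from the preceding segment, so the direction is progressive.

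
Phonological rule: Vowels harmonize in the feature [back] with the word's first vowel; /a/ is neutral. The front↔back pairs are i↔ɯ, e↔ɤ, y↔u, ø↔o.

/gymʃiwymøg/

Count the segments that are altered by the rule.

No segment meets the rule's conditions.

0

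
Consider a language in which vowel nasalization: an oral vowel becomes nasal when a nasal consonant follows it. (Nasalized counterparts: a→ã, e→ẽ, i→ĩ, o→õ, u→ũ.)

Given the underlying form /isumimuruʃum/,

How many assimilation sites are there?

3

/u/ before nasal /m/ → [ũ]
/i/ before nasal /m/ → [ĩ]
/u/ before nasal /m/ → [ũ]
3 segments change.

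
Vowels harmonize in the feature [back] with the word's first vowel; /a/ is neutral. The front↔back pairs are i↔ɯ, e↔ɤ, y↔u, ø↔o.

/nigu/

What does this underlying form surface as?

/u/ harmonizes with /i/ ([-back]) → [y]

[nigy]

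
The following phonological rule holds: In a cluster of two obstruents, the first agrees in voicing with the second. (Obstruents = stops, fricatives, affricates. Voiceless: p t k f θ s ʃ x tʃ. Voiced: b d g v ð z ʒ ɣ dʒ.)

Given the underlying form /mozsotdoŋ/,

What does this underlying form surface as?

[mossoddoŋ]

/z/ before /s/ (voiceless) → [s]
/t/ before /d/ (voiced) → [d]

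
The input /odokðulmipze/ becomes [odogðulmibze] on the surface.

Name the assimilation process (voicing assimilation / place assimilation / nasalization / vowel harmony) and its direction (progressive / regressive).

voicing assimilation, regressive

/k/→[g] /p/→[b].
Each target copies a feature from the following segment, so the direction is regressive.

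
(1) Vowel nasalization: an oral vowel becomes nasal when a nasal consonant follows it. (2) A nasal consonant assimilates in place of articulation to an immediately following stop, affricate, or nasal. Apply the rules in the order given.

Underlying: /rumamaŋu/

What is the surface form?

[rũmãmãŋu]

Rule 1: /u/ before nasal /m/ → [ũ]
Rule 1: /a/ before nasal /m/ → [ã]
Rule 1: /a/ before nasal /ŋ/ → [ã]
After rule 1: rũmãmãŋu
Rule 2: no segment meets the rule's conditions; no change.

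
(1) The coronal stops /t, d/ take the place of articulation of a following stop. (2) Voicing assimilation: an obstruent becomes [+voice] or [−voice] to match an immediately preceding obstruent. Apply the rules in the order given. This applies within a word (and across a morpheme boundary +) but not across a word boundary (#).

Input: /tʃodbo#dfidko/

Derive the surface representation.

[tʃobbo#dviggo]

Rule 1: /d/ before /b/ (labial) → [b]
Rule 1: /d/ before /k/ (velar) → [g]
After rule 1: tʃobbo#dfigko
Rule 2: /f/ after /d/ (voiced) → [v]
Rule 2: /k/ after /g/ (voiced) → [g]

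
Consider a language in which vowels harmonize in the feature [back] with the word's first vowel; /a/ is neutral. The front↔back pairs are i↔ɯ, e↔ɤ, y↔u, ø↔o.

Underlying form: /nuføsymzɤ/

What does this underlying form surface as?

/ø/ harmonizes with /u/ ([+back]) → [o]
/y/ harmonizes with /u/ ([+back]) → [u]

[nufosumzɤ]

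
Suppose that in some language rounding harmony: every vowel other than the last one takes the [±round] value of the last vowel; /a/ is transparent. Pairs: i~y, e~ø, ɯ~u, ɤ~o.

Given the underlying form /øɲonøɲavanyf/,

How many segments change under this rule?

No segment meets the rule's conditions.

0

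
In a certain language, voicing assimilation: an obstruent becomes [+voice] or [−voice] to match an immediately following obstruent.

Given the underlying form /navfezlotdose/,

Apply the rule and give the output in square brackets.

/v/ before /f/ (voiceless) → [f]
/t/ before /d/ (voiced) → [d]

[naffezloddose]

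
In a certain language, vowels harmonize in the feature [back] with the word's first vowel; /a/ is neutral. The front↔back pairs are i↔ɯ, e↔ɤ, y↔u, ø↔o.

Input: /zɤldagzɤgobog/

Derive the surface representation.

no segment meets the rule's conditions; no change.

[zɤldagzɤgobog]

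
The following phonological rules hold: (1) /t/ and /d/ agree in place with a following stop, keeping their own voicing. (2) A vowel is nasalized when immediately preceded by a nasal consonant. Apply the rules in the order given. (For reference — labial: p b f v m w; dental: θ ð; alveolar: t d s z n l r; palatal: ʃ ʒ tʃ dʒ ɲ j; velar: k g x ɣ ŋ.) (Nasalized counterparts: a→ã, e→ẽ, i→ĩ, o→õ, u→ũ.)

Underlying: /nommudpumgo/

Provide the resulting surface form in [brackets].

Rule 1: /d/ before /p/ (labial) → [b]
After rule 1: nommubpumgo
Rule 2: /o/ after nasal /n/ → [õ]
Rule 2: /u/ after nasal /m/ → [ũ]

[nõmmũbpumgo]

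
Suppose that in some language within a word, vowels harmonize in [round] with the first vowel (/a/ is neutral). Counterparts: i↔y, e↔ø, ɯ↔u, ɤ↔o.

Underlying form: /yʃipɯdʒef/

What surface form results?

/i/ harmonizes with /y/ ([+round]) → [y]
/ɯ/ harmonizes with /y/ ([+round]) → [u]
/e/ harmonizes with /y/ ([+round]) → [ø]

[yʃypudʒøf]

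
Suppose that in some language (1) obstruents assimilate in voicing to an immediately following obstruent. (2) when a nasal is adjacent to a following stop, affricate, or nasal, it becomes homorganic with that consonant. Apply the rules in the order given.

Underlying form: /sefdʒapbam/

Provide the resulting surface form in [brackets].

[sevdʒabbam]

Rule 1: /f/ before /dʒ/ (voiced) → [v]
Rule 1: /p/ before /b/ (voiced) → [b]
After rule 1: sevdʒabbam
Rule 2: no segment meets the rule's conditions; no change.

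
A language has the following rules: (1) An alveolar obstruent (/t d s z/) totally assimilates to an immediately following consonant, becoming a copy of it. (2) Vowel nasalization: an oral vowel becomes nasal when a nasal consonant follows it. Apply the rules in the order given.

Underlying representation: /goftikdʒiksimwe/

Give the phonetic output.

[goftikdʒiksĩmwe]

Rule 1: no segment meets the rule's conditions; no change.
After rule 1: goftikdʒiksimwe
Rule 2: /i/ before nasal /m/ → [ĩ]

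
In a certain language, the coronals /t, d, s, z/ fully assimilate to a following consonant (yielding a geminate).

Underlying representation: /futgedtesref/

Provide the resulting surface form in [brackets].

[fuggetterref]

/t/ before /g/ → [g] (total assimilation)
/d/ before /t/ → [t] (total assimilation)
/s/ before /r/ → [r] (total assimilation)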